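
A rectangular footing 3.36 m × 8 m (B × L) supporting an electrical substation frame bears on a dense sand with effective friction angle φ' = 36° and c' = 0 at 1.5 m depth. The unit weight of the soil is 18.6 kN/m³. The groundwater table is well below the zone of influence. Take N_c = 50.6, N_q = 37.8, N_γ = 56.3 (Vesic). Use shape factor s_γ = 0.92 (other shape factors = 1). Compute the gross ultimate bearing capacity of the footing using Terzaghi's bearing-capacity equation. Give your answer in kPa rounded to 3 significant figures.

q = γ·D_f = 18.6 × 1.5 = 27.9 kPa.
q·N_q = 27.9 × 37.8 = 1054.6 kPa
0.5·γ·B·N_γ·s_γ = 0.5 × 18.6 × 3.36 × 56.3 × 0.92 = 1618.5 kPa
q_ult = 1054.6 + 1618.5 = 2673.1 kPa.

q_ult ≈ 2670 kPa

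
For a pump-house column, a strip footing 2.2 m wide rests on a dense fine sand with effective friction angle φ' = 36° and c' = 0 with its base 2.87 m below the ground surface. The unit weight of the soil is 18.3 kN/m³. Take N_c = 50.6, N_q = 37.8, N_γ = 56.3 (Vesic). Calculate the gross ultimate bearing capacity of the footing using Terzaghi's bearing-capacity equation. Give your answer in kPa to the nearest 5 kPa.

q = γ·D_f = 18.3 × 2.87 = 52.521 kPa.
q·N_q = 52.521 × 37.8 = 1985.3 kPa
0.5·γ·B·N_γ = 0.5 × 18.3 × 2.2 × 56.3 = 1133.3 kPa
q_ult = 1985.3 + 1133.3 = 3118.6 kPa.

q_ult ≈ 3120 kPa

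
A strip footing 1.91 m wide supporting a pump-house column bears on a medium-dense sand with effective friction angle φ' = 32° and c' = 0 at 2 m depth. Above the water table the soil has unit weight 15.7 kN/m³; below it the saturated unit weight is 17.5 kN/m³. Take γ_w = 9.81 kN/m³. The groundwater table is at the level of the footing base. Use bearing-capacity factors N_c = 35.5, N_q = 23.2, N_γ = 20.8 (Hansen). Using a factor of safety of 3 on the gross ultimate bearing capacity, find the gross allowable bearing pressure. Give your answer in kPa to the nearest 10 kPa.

Effective surcharge at the founding depth q = γ·D_f = 15.7 × 2 = 31.4 kPa.
The water table coincides with the base, so in the self-weight term γ → γ' = 7.69 kN/m³.
q_ult = q·N_q + 0.5·γ·B·N_γ
     = 31.4 × 23.2 + 0.5 × 7.69 × 1.91 × 20.8
     = 728.48 + 152.75 = 881.23 kPa.
q_all = 881.23 / 3 = 293.74 kPa.

q_all ≈ 290 kPa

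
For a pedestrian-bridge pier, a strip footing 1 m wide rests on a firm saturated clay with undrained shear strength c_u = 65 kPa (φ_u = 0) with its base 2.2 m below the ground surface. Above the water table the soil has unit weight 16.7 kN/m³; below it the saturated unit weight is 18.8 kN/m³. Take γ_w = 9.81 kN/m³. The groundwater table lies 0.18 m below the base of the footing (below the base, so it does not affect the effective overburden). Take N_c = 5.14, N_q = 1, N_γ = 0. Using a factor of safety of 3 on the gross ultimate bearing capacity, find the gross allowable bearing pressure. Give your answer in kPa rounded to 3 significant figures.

q_all ≈ 124 kPa

q = γ·D_f = 16.7 × 2.2 = 36.74 kPa.
c·N_c = 65 × 5.14 = 334.1 kPa
q·N_q = 36.74 × 1 = 36.74 kPa
q_ult = 334.1 + 36.74 = 370.84 kPa.
q_all = 370.84 / 3 = 123.61 kPa.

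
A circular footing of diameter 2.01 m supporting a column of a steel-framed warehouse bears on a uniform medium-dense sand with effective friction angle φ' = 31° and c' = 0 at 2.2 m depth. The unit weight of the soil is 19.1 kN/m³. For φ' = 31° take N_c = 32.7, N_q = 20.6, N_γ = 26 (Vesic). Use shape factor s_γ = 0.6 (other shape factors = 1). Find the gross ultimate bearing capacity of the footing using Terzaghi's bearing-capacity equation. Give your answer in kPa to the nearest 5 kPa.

Effective surcharge at the founding depth q = γ·D_f = 19.1 × 2.2 = 42.02 kPa.
q_ult = q·N_q + 0.5·γ·B·N_γ·s_γ
     = 42.02 × 20.6 + 0.5 × 19.1 × 2.01 × 26 × 0.6
     = 865.61 + 299.45 = 1165.1 kPa.

q_ult ≈ 1165 kPa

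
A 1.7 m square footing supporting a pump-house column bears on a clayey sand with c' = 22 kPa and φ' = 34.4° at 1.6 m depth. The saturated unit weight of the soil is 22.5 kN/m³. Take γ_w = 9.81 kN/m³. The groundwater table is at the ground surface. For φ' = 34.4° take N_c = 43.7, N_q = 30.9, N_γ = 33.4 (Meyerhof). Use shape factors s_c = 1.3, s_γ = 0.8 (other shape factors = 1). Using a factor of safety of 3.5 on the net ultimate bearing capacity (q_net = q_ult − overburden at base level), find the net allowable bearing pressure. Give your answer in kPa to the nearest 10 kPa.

Water table at ground surface, so effective unit weight γ' = 22.5 − 9.81 = 12.69 kN/m³ is used throughout; overburden q = 12.69 × 1.6 = 20.304 kPa; the same γ' applies in the ½γBN_γ term.
Cohesion term c·N_c·s_c = 22 × 43.7 × 1.3 = 1249.8 kPa; surcharge term q·N_q = 20.304 × 30.9 = 627.39 kPa; self-weight term 0.5·γ·B·N_γ·s_γ = 0.5 × 12.69 × 1.7 × 33.4 × 0.8 = 288.22 kPa.
q_ult = 1249.8 + 627.39 + 288.22 = 2165.4 kPa.
q_net = 2165.4 − 20.304 = 2145.1 kPa.
q_all(net) = 2145.1 / 3.5 = 612.89 kPa.

q_all(net) ≈ 610 kPa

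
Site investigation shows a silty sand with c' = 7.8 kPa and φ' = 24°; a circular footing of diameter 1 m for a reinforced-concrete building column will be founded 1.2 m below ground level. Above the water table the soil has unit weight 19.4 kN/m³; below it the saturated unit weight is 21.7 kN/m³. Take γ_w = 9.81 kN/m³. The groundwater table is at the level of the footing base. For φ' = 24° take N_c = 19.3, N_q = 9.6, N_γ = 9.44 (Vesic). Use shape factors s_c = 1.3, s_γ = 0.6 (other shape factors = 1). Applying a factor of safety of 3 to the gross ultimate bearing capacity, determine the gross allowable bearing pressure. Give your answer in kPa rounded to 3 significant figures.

q_all ≈ 151 kPa

q = γ·D_f = 19.4 × 1.2 = 23.28 kPa.
For the ½γBN_γ term take γ' = 21.7 − 9.81 = 11.89 kN/m³ (soil below base is submerged).
c·N_c·s_c = 7.8 × 19.3 × 1.3 = 195.7 kPa
q·N_q = 23.28 × 9.6 = 223.49 kPa
0.5·γ·B·N_γ·s_γ = 0.5 × 11.89 × 1 × 9.44 × 0.6 = 33.672 kPa
q_ult = 195.7 + 223.49 + 33.672 = 452.86 kPa.
q_all = q_ult / FS = 452.86 / 3 = 150.95 kPa.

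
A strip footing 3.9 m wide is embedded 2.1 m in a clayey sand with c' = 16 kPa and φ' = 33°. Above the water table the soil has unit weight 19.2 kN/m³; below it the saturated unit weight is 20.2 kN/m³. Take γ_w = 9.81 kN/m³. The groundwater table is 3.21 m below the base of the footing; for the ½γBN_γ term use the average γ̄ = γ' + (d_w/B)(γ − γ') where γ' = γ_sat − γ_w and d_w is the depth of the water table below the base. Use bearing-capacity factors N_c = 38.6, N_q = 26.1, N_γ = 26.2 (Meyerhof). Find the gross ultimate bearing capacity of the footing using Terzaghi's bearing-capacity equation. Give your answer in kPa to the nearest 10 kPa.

q_ult ≈ 2570 kPa

q = γ·D_f = 19.2 × 2.1 = 40.32 kPa.
γ' = 10.39 kN/m³; averaging over the depth B below the base, γ̄ = γ' + (d_w/B)(γ − γ') = 17.641 kN/m³.
c·N_c = 16 × 38.6 = 617.6 kPa
q·N_q = 40.32 × 26.1 = 1052.4 kPa
0.5·γ·B·N_γ = 0.5 × 17.641 × 3.9 × 26.2 = 901.29 kPa
q_ult = 617.6 + 1052.4 + 901.29 = 2571.2 kPa.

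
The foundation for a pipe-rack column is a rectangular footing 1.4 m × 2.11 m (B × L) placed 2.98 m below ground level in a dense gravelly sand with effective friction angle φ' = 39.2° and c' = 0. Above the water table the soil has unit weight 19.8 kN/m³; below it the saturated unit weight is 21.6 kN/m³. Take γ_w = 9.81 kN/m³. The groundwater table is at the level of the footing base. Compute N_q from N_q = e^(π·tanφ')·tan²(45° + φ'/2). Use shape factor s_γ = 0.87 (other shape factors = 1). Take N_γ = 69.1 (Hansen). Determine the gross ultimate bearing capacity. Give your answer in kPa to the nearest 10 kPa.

q_ult ≈ 3890 kPa

tan39.2° = 0.8156, so N_q = e^(π×0.8156)·tan²(64.6°) = 12.965 × 4.435 = 57.5.
Overburden at base level: q = 19.8 × 2.98 = 59.004 kPa.
Below the base the soil is submerged, so the ½γBN_γ term uses γ' = 21.6 − 9.81 = 11.79 kN/m³.
Surcharge term q·N_q = 59.004 × 57.501 = 3392.8 kPa; self-weight term 0.5·γ·B·N_γ·s_γ = 0.5 × 11.79 × 1.4 × 69.1 × 0.87 = 496.15 kPa.
q_ult = 3392.8 + 496.15 = 3888.9 kPa.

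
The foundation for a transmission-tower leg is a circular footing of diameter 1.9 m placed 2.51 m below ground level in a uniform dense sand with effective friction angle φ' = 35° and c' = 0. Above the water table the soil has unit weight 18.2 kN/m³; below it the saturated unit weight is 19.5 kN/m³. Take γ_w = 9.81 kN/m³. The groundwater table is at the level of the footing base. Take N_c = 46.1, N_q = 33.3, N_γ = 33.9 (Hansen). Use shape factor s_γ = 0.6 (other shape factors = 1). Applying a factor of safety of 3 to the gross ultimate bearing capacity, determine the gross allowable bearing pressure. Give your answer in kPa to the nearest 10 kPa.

q_all ≈ 570 kPa

q = γ·D_f = 18.2 × 2.51 = 45.682 kPa.
For the ½γBN_γ term take γ' = 19.5 − 9.81 = 9.69 kN/m³ (soil below base is submerged).
q·N_q = 45.682 × 33.3 = 1521.2 kPa
0.5·γ·B·N_γ·s_γ = 0.5 × 9.69 × 1.9 × 33.9 × 0.6 = 187.24 kPa
q_ult = 1521.2 + 187.24 = 1708.5 kPa.
q_all = q_ult / FS = 1708.5 / 3 = 569.48 kPa.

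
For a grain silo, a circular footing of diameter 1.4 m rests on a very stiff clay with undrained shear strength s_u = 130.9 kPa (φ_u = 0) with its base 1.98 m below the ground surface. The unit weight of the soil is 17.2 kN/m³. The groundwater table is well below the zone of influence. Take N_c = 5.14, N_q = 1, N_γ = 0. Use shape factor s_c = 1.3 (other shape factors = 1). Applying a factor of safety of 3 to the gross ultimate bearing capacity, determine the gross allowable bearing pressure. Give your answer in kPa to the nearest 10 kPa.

q_all ≈ 300 kPa

Overburden at base level: q = 17.2 × 1.98 = 34.056 kPa.
Cohesion term c·N_c·s_c = 130.9 × 5.14 × 1.3 = 874.67 kPa; surcharge term q·N_q = 34.056 × 1 = 34.056 kPa.
q_ult = 874.67 + 34.056 = 908.73 kPa.
q_all = q_ult / FS = 908.73 / 3 = 302.91 kPa.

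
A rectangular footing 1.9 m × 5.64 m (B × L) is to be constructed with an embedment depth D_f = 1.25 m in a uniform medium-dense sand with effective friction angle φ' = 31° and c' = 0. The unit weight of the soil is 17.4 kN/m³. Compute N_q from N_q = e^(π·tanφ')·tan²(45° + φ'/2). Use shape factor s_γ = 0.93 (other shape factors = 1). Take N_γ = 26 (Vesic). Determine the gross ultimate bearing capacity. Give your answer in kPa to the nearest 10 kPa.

q_ult ≈ 850 kPa

tan31° = 0.6009, so N_q = e^(π×0.6009)·tan²(60.5°) = 6.604 × 3.124 = 20.63.
Overburden at base level: q = 17.4 × 1.25 = 21.75 kPa.
Surcharge term q·N_q = 21.75 × 20.631 = 448.72 kPa; self-weight term 0.5·γ·B·N_γ·s_γ = 0.5 × 17.4 × 1.9 × 26 × 0.93 = 399.7 kPa.
q_ult = 448.72 + 399.7 = 848.42 kPa.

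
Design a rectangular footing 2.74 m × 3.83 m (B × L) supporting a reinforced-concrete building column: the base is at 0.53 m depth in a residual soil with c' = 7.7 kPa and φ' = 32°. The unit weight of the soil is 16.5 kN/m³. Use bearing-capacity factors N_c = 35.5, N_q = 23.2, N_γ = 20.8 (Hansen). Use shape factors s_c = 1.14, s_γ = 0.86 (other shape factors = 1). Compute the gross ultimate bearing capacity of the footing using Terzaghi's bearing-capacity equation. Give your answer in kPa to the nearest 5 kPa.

q_ult ≈ 920 kPa

Overburden at base level: q = 16.5 × 0.53 = 8.745 kPa.
Cohesion term c·N_c·s_c = 7.7 × 35.5 × 1.14 = 311.62 kPa; surcharge term q·N_q = 8.745 × 23.2 = 202.88 kPa; self-weight term 0.5·γ·B·N_γ·s_γ = 0.5 × 16.5 × 2.74 × 20.8 × 0.86 = 404.36 kPa.
q_ult = 311.62 + 202.88 + 404.36 = 918.86 kPa.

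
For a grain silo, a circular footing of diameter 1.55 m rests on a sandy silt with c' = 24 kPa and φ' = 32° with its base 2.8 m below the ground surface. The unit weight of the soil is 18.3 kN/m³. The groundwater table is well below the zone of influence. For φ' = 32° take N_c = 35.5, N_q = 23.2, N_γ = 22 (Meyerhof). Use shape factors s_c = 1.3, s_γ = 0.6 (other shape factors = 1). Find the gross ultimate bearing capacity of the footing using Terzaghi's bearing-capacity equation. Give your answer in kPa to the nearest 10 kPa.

q_ult ≈ 2480 kPa

Effective surcharge at the founding depth q = γ·D_f = 18.3 × 2.8 = 51.24 kPa.
q_ult = c·N_c·s_c + q·N_q + 0.5·γ·B·N_γ·s_γ
     = 24 × 35.5 × 1.3 + 51.24 × 23.2 + 0.5 × 18.3 × 1.55 × 22 × 0.6
     = 1107.6 + 1188.8 + 187.21 = 2483.6 kPa.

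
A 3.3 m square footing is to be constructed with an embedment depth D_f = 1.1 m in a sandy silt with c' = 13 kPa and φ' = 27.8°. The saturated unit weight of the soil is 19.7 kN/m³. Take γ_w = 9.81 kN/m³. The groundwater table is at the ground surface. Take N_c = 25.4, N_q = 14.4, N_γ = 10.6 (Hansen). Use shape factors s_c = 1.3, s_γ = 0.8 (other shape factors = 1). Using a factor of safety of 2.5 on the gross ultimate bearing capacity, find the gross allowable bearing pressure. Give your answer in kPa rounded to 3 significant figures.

q_all ≈ 290 kPa

Water table at ground surface, so effective unit weight γ' = 19.7 − 9.81 = 9.89 kN/m³ is used throughout; overburden q = 9.89 × 1.1 = 10.879 kPa; the same γ' applies in the ½γBN_γ term.
Cohesion term c·N_c·s_c = 13 × 25.4 × 1.3 = 429.26 kPa; surcharge term q·N_q = 10.879 × 14.4 = 156.66 kPa; self-weight term 0.5·γ·B·N_γ·s_γ = 0.5 × 9.89 × 3.3 × 10.6 × 0.8 = 138.38 kPa.
q_ult = 429.26 + 156.66 + 138.38 = 724.3 kPa.
q_all = 724.3 / 2.5 = 289.72 kPa.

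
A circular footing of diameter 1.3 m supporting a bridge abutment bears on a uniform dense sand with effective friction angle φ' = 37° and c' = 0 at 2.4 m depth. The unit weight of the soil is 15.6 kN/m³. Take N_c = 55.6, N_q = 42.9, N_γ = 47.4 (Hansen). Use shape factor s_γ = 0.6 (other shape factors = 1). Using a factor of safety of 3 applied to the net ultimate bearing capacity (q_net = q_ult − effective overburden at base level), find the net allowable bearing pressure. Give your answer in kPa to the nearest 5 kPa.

q_all(net) ≈ 620 kPa

Overburden at base level: q = 15.6 × 2.4 = 37.44 kPa.
Surcharge term q·N_q = 37.44 × 42.9 = 1606.2 kPa; self-weight term 0.5·γ·B·N_γ·s_γ = 0.5 × 15.6 × 1.3 × 47.4 × 0.6 = 288.38 kPa.
q_ult = 1606.2 + 288.38 = 1894.6 kPa.
Net ultimate: q_net = 1894.6 − 37.44 = 1857.1 kPa.
q_all(net) = 1857.1 / 3 = 619.04 kPa.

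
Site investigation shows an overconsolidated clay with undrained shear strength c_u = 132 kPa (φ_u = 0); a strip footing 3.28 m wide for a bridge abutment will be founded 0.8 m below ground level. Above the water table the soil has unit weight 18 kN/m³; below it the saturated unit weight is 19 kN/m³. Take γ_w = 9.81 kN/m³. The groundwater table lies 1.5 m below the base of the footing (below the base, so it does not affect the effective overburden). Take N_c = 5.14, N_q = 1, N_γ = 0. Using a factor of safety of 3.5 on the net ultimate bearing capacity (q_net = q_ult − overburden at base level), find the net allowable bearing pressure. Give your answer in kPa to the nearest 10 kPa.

q_all(net) ≈ 190 kPa

Overburden at base level: q = 18 × 0.8 = 14.4 kPa.
Cohesion term c·N_c = 132 × 5.14 = 678.48 kPa; surcharge term q·N_q = 14.4 × 1 = 14.4 kPa.
q_ult = 678.48 + 14.4 = 692.88 kPa.
q_net = 692.88 − 14.4 = 678.48 kPa.
q_all(net) = 678.48 / 3.5 = 193.85 kPa.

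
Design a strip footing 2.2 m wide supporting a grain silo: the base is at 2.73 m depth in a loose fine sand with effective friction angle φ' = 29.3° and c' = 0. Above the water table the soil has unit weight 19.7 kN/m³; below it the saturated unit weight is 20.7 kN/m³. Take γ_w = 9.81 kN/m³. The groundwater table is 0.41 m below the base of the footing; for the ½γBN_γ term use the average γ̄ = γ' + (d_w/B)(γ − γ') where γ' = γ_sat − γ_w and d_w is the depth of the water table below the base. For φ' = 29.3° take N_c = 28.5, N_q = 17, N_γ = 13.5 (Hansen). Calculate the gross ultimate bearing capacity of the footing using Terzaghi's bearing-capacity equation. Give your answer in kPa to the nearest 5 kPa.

q = γ·D_f = 19.7 × 2.73 = 53.781 kPa.
γ' = 10.89 kN/m³; averaging over the depth B below the base, γ̄ = γ' + (d_w/B)(γ − γ') = 12.532 kN/m³.
q·N_q = 53.781 × 17 = 914.28 kPa
0.5·γ·B·N_γ = 0.5 × 12.532 × 2.2 × 13.5 = 186.1 kPa
q_ult = 914.28 + 186.1 = 1100.4 kPa.

q_ult ≈ 1100 kPa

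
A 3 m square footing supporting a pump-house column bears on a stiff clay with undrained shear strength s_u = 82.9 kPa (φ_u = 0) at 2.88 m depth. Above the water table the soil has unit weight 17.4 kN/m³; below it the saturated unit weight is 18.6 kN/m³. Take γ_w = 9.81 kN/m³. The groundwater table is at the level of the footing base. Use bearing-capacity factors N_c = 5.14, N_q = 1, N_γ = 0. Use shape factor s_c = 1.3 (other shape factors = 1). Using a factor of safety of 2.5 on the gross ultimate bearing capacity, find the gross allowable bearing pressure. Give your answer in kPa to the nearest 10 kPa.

Overburden at base level: q = 17.4 × 2.88 = 50.112 kPa.
Cohesion term c·N_c·s_c = 82.9 × 5.14 × 1.3 = 553.94 kPa; surcharge term q·N_q = 50.112 × 1 = 50.112 kPa.
q_ult = 553.94 + 50.112 = 604.05 kPa.
q_all = 604.05 / 2.5 = 241.62 kPa.

q_all ≈ 240 kPa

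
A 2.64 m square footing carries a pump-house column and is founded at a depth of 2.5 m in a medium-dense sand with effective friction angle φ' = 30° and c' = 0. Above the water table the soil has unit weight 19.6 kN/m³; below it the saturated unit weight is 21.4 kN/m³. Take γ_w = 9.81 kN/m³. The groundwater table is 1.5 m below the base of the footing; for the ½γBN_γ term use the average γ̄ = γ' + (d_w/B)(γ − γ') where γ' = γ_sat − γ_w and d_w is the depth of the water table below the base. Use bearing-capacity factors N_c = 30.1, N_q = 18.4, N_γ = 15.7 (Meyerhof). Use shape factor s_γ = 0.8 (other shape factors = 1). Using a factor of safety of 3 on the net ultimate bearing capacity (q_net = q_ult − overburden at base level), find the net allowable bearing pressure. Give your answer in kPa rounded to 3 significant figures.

q_all(net) ≈ 373 kPa

Effective surcharge at the founding depth q = γ·D_f = 19.6 × 2.5 = 49 kPa.
With d_w = 1.5 m < B, γ̄ = 11.59 + (1.5/2.64) × (19.6 − 11.59) = 16.141 kN/m³.
q_ult = q·N_q + 0.5·γ·B·N_γ·s_γ
     = 49 × 18.4 + 0.5 × 16.141 × 2.64 × 15.7 × 0.8
     = 901.6 + 267.61 = 1169.2 kPa.
q_net = 1169.2 − 49 = 1120.2 kPa.
q_all(net) = 1120.2 / 3 = 373.4 kPa.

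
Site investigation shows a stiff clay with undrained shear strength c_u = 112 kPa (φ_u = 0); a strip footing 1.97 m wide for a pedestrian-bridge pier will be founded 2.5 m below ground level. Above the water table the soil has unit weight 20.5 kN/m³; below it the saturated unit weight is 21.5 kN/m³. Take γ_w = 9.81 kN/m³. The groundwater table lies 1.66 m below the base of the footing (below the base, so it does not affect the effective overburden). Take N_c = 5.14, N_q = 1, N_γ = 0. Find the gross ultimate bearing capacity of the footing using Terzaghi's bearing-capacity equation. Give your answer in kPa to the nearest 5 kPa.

q_ult ≈ 625 kPa

q = γ·D_f = 20.5 × 2.5 = 51.25 kPa.
c·N_c = 112 × 5.14 = 575.68 kPa
q·N_q = 51.25 × 1 = 51.25 kPa
q_ult = 575.68 + 51.25 = 626.93 kPa.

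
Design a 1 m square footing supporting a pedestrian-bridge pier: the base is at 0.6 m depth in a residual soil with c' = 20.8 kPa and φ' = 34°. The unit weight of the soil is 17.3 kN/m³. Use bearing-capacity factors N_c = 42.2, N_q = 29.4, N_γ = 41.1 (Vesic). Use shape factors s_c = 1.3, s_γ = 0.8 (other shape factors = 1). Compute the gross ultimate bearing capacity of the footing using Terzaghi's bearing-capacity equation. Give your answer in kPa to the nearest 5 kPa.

Overburden at base level: q = 17.3 × 0.6 = 10.38 kPa.
Cohesion term c·N_c·s_c = 20.8 × 42.2 × 1.3 = 1141.1 kPa; surcharge term q·N_q = 10.38 × 29.4 = 305.17 kPa; self-weight term 0.5·γ·B·N_γ·s_γ = 0.5 × 17.3 × 1 × 41.1 × 0.8 = 284.41 kPa.
q_ult = 1141.1 + 305.17 + 284.41 = 1730.7 kPa.

q_ult ≈ 1730 kPa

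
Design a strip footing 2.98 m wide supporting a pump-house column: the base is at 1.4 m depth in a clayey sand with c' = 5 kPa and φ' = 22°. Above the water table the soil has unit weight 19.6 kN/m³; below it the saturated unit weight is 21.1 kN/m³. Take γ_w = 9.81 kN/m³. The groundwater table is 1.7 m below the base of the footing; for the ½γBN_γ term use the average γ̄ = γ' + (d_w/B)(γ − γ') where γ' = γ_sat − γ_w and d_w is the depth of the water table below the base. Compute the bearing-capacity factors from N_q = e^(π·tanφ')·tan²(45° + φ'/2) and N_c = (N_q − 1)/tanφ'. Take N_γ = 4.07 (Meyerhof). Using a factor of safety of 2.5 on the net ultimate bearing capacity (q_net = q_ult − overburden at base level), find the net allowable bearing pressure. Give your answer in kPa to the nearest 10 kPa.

N_q = e^(π·tan22°)·tan²(56°) = 7.82; N_c = (N_q − 1)/tanφ' = 16.88.
Effective surcharge at the founding depth q = γ·D_f = 19.6 × 1.4 = 27.44 kPa.
With d_w = 1.7 m < B, γ̄ = 11.29 + (1.7/2.98) × (19.6 − 11.29) = 16.031 kN/m³.
q_ult = c·N_c + q·N_q + 0.5·γ·B·N_γ
     = 5 × 16.883 + 27.44 × 7.8211 + 0.5 × 16.031 × 2.98 × 4.07
     = 84.414 + 214.61 + 97.214 = 396.24 kPa.
q_net = 396.24 − 27.44 = 368.8 kPa.
q_all(net) = 368.8 / 2.5 = 147.52 kPa.

q_all(net) ≈ 150 kPa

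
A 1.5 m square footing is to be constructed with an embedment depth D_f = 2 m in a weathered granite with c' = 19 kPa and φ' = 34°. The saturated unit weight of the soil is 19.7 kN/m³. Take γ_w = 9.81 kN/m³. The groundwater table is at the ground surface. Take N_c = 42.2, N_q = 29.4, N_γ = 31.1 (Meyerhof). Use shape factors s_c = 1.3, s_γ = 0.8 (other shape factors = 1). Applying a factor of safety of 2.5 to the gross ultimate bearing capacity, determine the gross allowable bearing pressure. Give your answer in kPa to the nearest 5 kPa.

q_all ≈ 725 kPa

Water table at ground surface, so effective unit weight γ' = 19.7 − 9.81 = 9.89 kN/m³ is used throughout; overburden q = 9.89 × 2 = 19.78 kPa; the same γ' applies in the ½γBN_γ term.
Cohesion term c·N_c·s_c = 19 × 42.2 × 1.3 = 1042.3 kPa; surcharge term q·N_q = 19.78 × 29.4 = 581.53 kPa; self-weight term 0.5·γ·B·N_γ·s_γ = 0.5 × 9.89 × 1.5 × 31.1 × 0.8 = 184.55 kPa.
q_ult = 1042.3 + 581.53 + 184.55 = 1808.4 kPa.
q_all = q_ult / FS = 1808.4 / 2.5 = 723.37 kPa.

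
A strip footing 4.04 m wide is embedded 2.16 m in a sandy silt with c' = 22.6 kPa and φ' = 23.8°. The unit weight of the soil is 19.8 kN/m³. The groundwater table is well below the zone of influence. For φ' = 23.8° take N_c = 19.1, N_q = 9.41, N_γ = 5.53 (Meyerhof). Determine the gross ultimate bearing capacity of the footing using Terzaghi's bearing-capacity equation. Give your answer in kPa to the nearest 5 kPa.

q = γ·D_f = 19.8 × 2.16 = 42.768 kPa.
c·N_c = 22.6 × 19.1 = 431.66 kPa
q·N_q = 42.768 × 9.41 = 402.45 kPa
0.5·γ·B·N_γ = 0.5 × 19.8 × 4.04 × 5.53 = 221.18 kPa
q_ult = 431.66 + 402.45 + 221.18 = 1055.3 kPa.

q_ult ≈ 1055 kPa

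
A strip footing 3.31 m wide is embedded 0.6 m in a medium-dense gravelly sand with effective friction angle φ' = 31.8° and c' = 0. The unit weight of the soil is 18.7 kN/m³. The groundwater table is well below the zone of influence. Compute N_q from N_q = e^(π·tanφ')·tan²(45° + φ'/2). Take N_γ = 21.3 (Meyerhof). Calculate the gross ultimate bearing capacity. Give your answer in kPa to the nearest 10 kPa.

q_ult ≈ 910 kPa

tan31.8° = 0.62, so N_q = e^(π×0.62)·tan²(60.9°) = 7.014 × 3.228 = 22.64.
q = γ·D_f = 18.7 × 0.6 = 11.22 kPa.
q·N_q = 11.22 × 22.64 = 254.02 kPa
0.5·γ·B·N_γ = 0.5 × 18.7 × 3.31 × 21.3 = 659.2 kPa
q_ult = 254.02 + 659.2 = 913.22 kPa.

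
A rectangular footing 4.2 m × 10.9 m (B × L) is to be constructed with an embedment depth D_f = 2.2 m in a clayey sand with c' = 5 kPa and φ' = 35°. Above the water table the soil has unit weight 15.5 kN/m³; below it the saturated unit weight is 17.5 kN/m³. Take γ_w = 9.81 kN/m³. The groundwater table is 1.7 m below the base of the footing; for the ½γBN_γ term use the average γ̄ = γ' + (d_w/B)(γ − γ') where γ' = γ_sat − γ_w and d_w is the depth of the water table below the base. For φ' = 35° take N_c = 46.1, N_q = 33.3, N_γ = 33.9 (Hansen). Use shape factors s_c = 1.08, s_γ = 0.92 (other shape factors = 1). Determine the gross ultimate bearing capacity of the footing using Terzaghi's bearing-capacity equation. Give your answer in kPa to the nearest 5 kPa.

q = γ·D_f = 15.5 × 2.2 = 34.1 kPa.
γ' = 7.69 kN/m³; averaging over the depth B below the base, γ̄ = γ' + (d_w/B)(γ − γ') = 10.851 kN/m³.
c·N_c·s_c = 5 × 46.1 × 1.08 = 248.94 kPa
q·N_q = 34.1 × 33.3 = 1135.5 kPa
0.5·γ·B·N_γ·s_γ = 0.5 × 10.851 × 4.2 × 33.9 × 0.92 = 710.7 kPa
q_ult = 248.94 + 1135.5 + 710.7 = 2095.2 kPa.

q_ult ≈ 2095 kPa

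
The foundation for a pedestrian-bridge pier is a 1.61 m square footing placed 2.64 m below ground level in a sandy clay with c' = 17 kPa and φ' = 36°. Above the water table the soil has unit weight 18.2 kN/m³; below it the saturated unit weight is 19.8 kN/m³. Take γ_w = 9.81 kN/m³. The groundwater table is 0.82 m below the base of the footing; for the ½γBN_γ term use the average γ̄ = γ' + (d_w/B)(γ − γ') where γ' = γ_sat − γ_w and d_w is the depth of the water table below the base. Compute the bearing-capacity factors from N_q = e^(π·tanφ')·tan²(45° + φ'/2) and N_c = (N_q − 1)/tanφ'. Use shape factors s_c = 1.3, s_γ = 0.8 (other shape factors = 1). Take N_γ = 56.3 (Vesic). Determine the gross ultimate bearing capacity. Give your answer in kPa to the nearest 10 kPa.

q_ult ≈ 3450 kPa

tan36° = 0.7265, so N_q = e^(π×0.7265)·tan²(63°) = 9.801 × 3.852 = 37.75.
N_c = (37.75 − 1)/tan36° = 50.59.
Overburden at base level: q = 18.2 × 2.64 = 48.048 kPa.
The water table is 0.82 m below the base (< B = 1.61 m), so the ½γBN_γ term uses γ̄ = γ' + (d_w/B)(γ − γ') = 9.99 + (0.82/1.61)(18.2 − 9.99) = 14.171 kN/m³.
Cohesion term c·N_c·s_c = 17 × 50.585 × 1.3 = 1117.9 kPa; surcharge term q·N_q = 48.048 × 37.752 = 1813.9 kPa; self-weight term 0.5·γ·B·N_γ·s_γ = 0.5 × 14.171 × 1.61 × 56.3 × 0.8 = 513.82 kPa.
q_ult = 1117.9 + 1813.9 + 513.82 = 3445.7 kPa.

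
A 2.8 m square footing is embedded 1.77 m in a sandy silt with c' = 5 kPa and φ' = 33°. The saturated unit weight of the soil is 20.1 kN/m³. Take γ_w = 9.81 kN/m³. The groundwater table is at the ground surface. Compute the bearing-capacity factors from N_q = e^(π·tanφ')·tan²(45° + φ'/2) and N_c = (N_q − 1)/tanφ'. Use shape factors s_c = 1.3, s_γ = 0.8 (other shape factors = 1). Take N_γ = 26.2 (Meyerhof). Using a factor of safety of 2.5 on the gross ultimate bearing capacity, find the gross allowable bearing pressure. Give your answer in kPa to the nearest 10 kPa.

N_q = e^(π·tan33°)·tan²(61.5°) = 26.09; N_c = (N_q − 1)/tanφ' = 38.64.
γ' = 20.1 − 9.81 = 10.29 kN/m³ (submerged throughout). q = 10.29 × 1.77 = 18.213 kPa; the same γ' applies in the ½γBN_γ term.
c·N_c·s_c = 5 × 38.638 × 1.3 = 251.15 kPa
q·N_q = 18.213 × 26.092 = 475.22 kPa
0.5·γ·B·N_γ·s_γ = 0.5 × 10.29 × 2.8 × 26.2 × 0.8 = 301.95 kPa
q_ult = 251.15 + 475.22 + 301.95 = 1028.3 kPa.
q_all = 1028.3 / 2.5 = 411.33 kPa.

q_all ≈ 410 kPa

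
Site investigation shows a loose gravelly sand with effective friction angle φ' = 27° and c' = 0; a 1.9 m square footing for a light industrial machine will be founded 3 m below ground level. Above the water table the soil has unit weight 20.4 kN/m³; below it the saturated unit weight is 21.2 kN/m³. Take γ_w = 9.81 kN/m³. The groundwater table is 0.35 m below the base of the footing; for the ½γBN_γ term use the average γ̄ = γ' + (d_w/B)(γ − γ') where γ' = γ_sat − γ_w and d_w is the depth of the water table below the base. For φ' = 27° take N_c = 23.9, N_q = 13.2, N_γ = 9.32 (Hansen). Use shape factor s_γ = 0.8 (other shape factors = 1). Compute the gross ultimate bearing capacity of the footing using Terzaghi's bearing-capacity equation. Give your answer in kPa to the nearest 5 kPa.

q_ult ≈ 900 kPa

Overburden at base level: q = 20.4 × 3 = 61.2 kPa.
The water table is 0.35 m below the base (< B = 1.9 m), so the ½γBN_γ term uses γ̄ = γ' + (d_w/B)(γ − γ') = 11.39 + (0.35/1.9)(20.4 − 11.39) = 13.05 kN/m³.
Surcharge term q·N_q = 61.2 × 13.2 = 807.84 kPa; self-weight term 0.5·γ·B·N_γ·s_γ = 0.5 × 13.05 × 1.9 × 9.32 × 0.8 = 92.434 kPa.
q_ult = 807.84 + 92.434 = 900.27 kPa.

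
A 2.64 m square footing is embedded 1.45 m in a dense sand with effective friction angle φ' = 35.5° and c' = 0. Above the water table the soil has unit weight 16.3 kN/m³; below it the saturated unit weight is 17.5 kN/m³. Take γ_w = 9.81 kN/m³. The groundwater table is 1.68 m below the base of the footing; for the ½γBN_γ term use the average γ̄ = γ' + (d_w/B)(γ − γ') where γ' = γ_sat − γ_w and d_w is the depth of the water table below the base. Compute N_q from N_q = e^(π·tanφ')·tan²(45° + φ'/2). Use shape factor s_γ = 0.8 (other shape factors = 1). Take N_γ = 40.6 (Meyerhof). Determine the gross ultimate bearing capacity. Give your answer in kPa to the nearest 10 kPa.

q_ult ≈ 1400 kPa

tan35.5° = 0.7133, so N_q = e^(π×0.7133)·tan²(62.75°) = 9.402 × 3.77 = 35.44.
Overburden at base level: q = 16.3 × 1.45 = 23.635 kPa.
The water table is 1.68 m below the base (< B = 2.64 m), so the ½γBN_γ term uses γ̄ = γ' + (d_w/B)(γ − γ') = 7.69 + (1.68/2.64)(16.3 − 7.69) = 13.169 kN/m³.
Surcharge term q·N_q = 23.635 × 35.443 = 837.69 kPa; self-weight term 0.5·γ·B·N_γ·s_γ = 0.5 × 13.169 × 2.64 × 40.6 × 0.8 = 564.61 kPa.
q_ult = 837.69 + 564.61 = 1402.3 kPa.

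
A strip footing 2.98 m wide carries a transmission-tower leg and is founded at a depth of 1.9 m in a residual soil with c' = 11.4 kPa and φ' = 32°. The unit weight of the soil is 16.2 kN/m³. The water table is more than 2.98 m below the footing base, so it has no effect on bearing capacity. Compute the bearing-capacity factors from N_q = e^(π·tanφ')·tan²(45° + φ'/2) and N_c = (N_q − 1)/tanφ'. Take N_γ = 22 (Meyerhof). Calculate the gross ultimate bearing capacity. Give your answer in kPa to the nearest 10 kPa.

tan32° = 0.6249, so N_q = e^(π×0.6249)·tan²(61°) = 7.121 × 3.255 = 23.18.
N_c = (23.18 − 1)/tan32° = 35.49.
Overburden at base level: q = 16.2 × 1.9 = 30.78 kPa.
Cohesion term c·N_c = 11.4 × 35.49 = 404.59 kPa; surcharge term q·N_q = 30.78 × 23.177 = 713.38 kPa; self-weight term 0.5·γ·B·N_γ = 0.5 × 16.2 × 2.98 × 22 = 531.04 kPa.
q_ult = 404.59 + 713.38 + 531.04 = 1649 kPa.

q_ult ≈ 1650 kPa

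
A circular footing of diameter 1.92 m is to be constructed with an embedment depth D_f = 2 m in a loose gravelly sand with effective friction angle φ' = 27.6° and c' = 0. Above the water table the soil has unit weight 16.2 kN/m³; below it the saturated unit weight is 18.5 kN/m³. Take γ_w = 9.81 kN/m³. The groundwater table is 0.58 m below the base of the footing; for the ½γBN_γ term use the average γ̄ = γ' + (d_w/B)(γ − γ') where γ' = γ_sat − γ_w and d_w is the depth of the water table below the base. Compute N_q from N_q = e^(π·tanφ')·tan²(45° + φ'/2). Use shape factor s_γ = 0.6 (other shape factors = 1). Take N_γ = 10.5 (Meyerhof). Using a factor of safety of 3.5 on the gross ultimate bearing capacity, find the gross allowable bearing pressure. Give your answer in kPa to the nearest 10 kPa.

q_all ≈ 150 kPa

N_q = e^(π·tan27.6°)·tan²(58.8°) = 14.09.
Overburden at base level: q = 16.2 × 2 = 32.4 kPa.
The water table is 0.58 m below the base (< B = 1.92 m), so the ½γBN_γ term uses γ̄ = γ' + (d_w/B)(γ − γ') = 8.69 + (0.58/1.92)(16.2 − 8.69) = 10.959 kN/m³.
Surcharge term q·N_q = 32.4 × 14.089 = 456.48 kPa; self-weight term 0.5·γ·B·N_γ·s_γ = 0.5 × 10.959 × 1.92 × 10.5 × 0.6 = 66.278 kPa.
q_ult = 456.48 + 66.278 = 522.76 kPa.
q_all = 522.76 / 3.5 = 149.36 kPa.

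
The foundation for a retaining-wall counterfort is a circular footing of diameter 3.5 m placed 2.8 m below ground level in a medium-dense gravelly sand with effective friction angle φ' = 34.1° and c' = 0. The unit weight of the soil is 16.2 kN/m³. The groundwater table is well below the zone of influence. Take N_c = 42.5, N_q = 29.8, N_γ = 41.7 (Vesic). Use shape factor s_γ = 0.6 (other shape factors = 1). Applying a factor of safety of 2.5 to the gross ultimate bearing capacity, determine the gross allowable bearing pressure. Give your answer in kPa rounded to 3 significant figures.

q = γ·D_f = 16.2 × 2.8 = 45.36 kPa.
q·N_q = 45.36 × 29.8 = 1351.7 kPa
0.5·γ·B·N_γ·s_γ = 0.5 × 16.2 × 3.5 × 41.7 × 0.6 = 709.32 kPa
q_ult = 1351.7 + 709.32 = 2061 kPa.
q_all = q_ult / FS = 2061 / 2.5 = 824.42 kPa.

q_all ≈ 824 kPa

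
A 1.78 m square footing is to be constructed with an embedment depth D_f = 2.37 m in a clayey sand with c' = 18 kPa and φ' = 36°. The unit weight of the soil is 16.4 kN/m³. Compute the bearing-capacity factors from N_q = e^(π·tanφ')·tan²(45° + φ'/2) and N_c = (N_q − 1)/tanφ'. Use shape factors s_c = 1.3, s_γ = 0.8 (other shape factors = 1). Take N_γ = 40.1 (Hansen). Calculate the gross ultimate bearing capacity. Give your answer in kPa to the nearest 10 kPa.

tan36° = 0.7265, so N_q = e^(π×0.7265)·tan²(63°) = 9.801 × 3.852 = 37.75.
N_c = (37.75 − 1)/tan36° = 50.59.
Effective surcharge at the founding depth q = γ·D_f = 16.4 × 2.37 = 38.868 kPa.
q_ult = c·N_c·s_c + q·N_q + 0.5·γ·B·N_γ·s_γ
     = 18 × 50.585 × 1.3 + 38.868 × 37.752 + 0.5 × 16.4 × 1.78 × 40.1 × 0.8
     = 1183.7 + 1467.4 + 468.24 = 3119.3 kPa.

q_ult ≈ 3120 kPa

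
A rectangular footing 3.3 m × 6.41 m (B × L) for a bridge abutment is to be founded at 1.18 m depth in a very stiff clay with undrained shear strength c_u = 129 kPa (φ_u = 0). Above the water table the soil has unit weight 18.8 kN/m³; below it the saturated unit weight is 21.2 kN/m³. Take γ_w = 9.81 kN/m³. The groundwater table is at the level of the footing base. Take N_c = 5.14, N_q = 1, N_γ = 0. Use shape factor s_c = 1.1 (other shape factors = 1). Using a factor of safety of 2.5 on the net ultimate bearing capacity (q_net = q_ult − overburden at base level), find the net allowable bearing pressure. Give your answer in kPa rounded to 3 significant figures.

q_all(net) ≈ 292 kPa

Effective surcharge at the founding depth q = γ·D_f = 18.8 × 1.18 = 22.184 kPa.
q_ult = c·N_c·s_c + q·N_q
     = 129 × 5.14 × 1.1 + 22.184 × 1
     = 729.37 + 22.184 = 751.55 kPa.
q_net = 751.55 − 22.184 = 729.37 kPa.
q_all(net) = 729.37 / 2.5 = 291.75 kPa.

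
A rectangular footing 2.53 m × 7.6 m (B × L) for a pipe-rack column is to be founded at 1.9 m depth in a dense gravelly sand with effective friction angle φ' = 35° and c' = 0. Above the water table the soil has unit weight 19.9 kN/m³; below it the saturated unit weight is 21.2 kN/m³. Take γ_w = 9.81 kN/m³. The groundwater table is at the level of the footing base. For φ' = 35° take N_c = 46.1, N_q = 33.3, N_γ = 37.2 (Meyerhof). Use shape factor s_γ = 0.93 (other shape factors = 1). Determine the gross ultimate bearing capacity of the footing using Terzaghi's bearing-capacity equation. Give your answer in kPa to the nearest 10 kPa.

Effective surcharge at the founding depth q = γ·D_f = 19.9 × 1.9 = 37.81 kPa.
The water table coincides with the base, so in the self-weight term γ → γ' = 11.39 kN/m³.
q_ult = q·N_q + 0.5·γ·B·N_γ·s_γ
     = 37.81 × 33.3 + 0.5 × 11.39 × 2.53 × 37.2 × 0.93
     = 1259.1 + 498.47 = 1757.5 kPa.

q_ult ≈ 1760 kPa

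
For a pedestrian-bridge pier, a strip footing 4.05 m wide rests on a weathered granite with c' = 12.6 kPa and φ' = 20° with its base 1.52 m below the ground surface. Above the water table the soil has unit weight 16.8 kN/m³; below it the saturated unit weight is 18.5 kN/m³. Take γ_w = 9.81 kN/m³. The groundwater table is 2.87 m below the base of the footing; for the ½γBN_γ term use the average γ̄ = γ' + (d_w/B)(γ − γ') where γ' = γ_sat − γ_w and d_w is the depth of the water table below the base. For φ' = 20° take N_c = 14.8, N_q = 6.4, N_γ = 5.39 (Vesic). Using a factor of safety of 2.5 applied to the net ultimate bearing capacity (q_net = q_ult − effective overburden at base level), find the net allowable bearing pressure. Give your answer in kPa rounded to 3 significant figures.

q_all(net) ≈ 193 kPa

Effective surcharge at the founding depth q = γ·D_f = 16.8 × 1.52 = 25.536 kPa.
With d_w = 2.87 m < B, γ̄ = 8.69 + (2.87/4.05) × (16.8 − 8.69) = 14.437 kN/m³.
q_ult = c·N_c + q·N_q + 0.5·γ·B·N_γ
     = 12.6 × 14.8 + 25.536 × 6.4 + 0.5 × 14.437 × 4.05 × 5.39
     = 186.48 + 163.43 + 157.58 = 507.49 kPa.
Net ultimate: q_net = 507.49 − 25.536 = 481.95 kPa.
q_all(net) = 481.95 / 2.5 = 192.78 kPa.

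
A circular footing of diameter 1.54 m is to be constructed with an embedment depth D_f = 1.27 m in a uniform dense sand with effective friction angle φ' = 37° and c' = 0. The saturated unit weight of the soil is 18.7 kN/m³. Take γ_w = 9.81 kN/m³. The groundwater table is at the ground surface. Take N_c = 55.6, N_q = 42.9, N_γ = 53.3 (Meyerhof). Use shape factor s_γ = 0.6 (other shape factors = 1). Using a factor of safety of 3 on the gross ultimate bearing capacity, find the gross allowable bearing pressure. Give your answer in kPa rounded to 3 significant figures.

γ' = 18.7 − 9.81 = 8.89 kN/m³ (submerged throughout). q = 8.89 × 1.27 = 11.29 kPa; the same γ' applies in the ½γBN_γ term.
q·N_q = 11.29 × 42.9 = 484.35 kPa
0.5·γ·B·N_γ·s_γ = 0.5 × 8.89 × 1.54 × 53.3 × 0.6 = 218.91 kPa
q_ult = 484.35 + 218.91 = 703.27 kPa.
q_all = 703.27 / 3 = 234.42 kPa.

q_all ≈ 234 kPa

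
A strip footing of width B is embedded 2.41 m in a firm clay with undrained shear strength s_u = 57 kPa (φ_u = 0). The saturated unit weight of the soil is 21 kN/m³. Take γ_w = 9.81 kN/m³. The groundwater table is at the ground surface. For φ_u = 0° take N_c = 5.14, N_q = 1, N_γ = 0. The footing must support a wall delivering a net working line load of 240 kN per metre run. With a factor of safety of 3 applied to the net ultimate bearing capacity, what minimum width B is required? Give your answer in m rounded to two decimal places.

B = 2.46 m

Water table at ground surface, so effective unit weight γ' = 21 − 9.81 = 11.19 kN/m³ is used throughout; overburden q = 11.19 × 2.41 = 26.968 kPa.
Cohesion term c·N_c = 57 × 5.14 = 292.98 kPa; surcharge term q·N_q = 26.968 × 1 = 26.968 kPa.
q_ult = 292.98 + 26.968 = 319.95 kPa.
For φ = 0 the ½γBN_γ term vanishes, so q_ult is independent of B. q_net = 319.95 − 26.968 = 292.98 kPa; q_all(net) = 292.98/3 = 97.66 kPa.
Required width B = w / q_all(net) = 240 / 97.66 = 2.458 m.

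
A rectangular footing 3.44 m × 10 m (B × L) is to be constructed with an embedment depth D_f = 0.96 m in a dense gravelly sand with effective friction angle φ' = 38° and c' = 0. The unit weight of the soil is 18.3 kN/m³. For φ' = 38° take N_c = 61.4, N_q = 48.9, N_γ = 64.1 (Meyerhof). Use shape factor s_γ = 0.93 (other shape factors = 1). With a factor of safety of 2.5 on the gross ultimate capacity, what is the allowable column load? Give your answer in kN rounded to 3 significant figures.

P_all ≈ 37600 kN

Overburden at base level: q = 18.3 × 0.96 = 17.568 kPa.
Surcharge term q·N_q = 17.568 × 48.9 = 859.08 kPa; self-weight term 0.5·γ·B·N_γ·s_γ = 0.5 × 18.3 × 3.44 × 64.1 × 0.93 = 1876.4 kPa.
q_ult = 859.08 + 1876.4 = 2735.5 kPa.
Gross allowable pressure q_all = 2735.5 / 2.5 = 1094.2 kPa.
Footing area = 34.4 m², so allowable column load = 1094.2 × 34.4 = 37640 kN.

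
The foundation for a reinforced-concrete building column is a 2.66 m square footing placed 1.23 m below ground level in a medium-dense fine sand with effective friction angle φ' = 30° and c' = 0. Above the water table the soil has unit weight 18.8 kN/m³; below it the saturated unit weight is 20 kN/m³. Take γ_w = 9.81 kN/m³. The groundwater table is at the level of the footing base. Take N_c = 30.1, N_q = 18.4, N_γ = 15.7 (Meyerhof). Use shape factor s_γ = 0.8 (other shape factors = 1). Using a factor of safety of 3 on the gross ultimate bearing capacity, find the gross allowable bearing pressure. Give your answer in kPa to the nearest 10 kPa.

Overburden at base level: q = 18.8 × 1.23 = 23.124 kPa.
Below the base the soil is submerged, so the ½γBN_γ term uses γ' = 20 − 9.81 = 10.19 kN/m³.
Surcharge term q·N_q = 23.124 × 18.4 = 425.48 kPa; self-weight term 0.5·γ·B·N_γ·s_γ = 0.5 × 10.19 × 2.66 × 15.7 × 0.8 = 170.22 kPa.
q_ult = 425.48 + 170.22 = 595.7 kPa.
q_all = 595.7 / 3 = 198.57 kPa.

q_all ≈ 200 kPa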